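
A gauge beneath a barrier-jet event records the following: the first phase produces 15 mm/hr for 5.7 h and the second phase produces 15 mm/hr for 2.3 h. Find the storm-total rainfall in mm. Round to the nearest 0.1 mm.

total ≈ 120.0 mm

Total = Σ Rᵢ Δtᵢ = 15 × 5.7 + 15 × 2.3
      = 85.5 + 34.5 = 120.0 mm.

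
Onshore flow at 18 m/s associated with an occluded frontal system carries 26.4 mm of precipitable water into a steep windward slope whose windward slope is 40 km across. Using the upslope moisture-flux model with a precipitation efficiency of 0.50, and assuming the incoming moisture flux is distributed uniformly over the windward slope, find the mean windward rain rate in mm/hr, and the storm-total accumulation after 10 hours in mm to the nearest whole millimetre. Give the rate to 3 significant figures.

R ≈ 21.4 mm/hr; total ≈ 214 mm

Incoming column moisture flux per unit ridge length: F = V × PW = 18 × 26.4 = 475.2 mm·m/s.
Spread over the 40 km slope with efficiency ε = 0.50: R = ε·F/W = 0.50 × 475.2 / 40000 m = 5.940e-03 mm/s.
R = 5.940e-03 × 3600 = 21.4 mm/hr.
Over 10 h: total = 21.4 × 10 = 214 mm.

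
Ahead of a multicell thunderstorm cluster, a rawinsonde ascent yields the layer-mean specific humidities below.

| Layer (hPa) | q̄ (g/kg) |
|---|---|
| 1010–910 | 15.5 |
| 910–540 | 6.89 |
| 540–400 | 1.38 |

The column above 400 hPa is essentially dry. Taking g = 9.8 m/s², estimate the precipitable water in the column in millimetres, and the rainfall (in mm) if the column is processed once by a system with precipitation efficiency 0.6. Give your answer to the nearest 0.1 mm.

PW ≈ 43.8 mm; rainfall ≈ 26.3 mm

Precipitable water is the column-integrated vapour mass per unit area: PW = (1/g) Σ q̄ Δp, with q in kg/kg and Δp in Pa (1 kg/m² of water = 1 mm).
Layer 1010–910 hPa: Δp = 100 hPa = 10000 Pa, q̄ = 0.0155 kg/kg → 0.0155 × 10000 / 9.8 = 15.82 mm
Layer 910–540 hPa: Δp = 370 hPa = 37000 Pa, q̄ = 0.00689 kg/kg → 0.00689 × 37000 / 9.8 = 26.01 mm
Layer 540–400 hPa: Δp = 140 hPa = 14000 Pa, q̄ = 0.00138 kg/kg → 0.00138 × 14000 / 9.8 = 1.97 mm
PW = 15.82 + 26.01 + 1.97 = 43.80 ≈ 43.8 mm.
Rainfall = ε × PW = 0.6 × 43.8 = 26.3 mm.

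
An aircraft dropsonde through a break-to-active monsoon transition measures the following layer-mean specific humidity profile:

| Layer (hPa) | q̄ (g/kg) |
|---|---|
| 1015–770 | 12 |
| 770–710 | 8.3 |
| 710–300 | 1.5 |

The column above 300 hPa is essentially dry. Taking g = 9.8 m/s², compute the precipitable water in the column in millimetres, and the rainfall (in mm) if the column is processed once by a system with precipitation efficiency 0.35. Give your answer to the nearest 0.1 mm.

PW ≈ 41.4 mm; rainfall ≈ 14.5 mm

Precipitable water is the column-integrated vapour mass per unit area: PW = (1/g) Σ q̄ Δp, with q in kg/kg and Δp in Pa (1 kg/m² of water = 1 mm).
Layer 1015–770 hPa: Δp = 245 hPa = 24500 Pa, q̄ = 0.012 kg/kg → 0.012 × 24500 / 9.8 = 30.00 mm
Layer 770–710 hPa: Δp = 60 hPa = 6000 Pa, q̄ = 0.0083 kg/kg → 0.0083 × 6000 / 9.8 = 5.08 mm
Layer 710–300 hPa: Δp = 410 hPa = 41000 Pa, q̄ = 0.0015 kg/kg → 0.0015 × 41000 / 9.8 = 6.28 mm
PW = 30.00 + 5.08 + 6.28 = 41.36 ≈ 41.4 mm.
Rainfall = ε × PW = 0.35 × 41.4 = 14.5 mm.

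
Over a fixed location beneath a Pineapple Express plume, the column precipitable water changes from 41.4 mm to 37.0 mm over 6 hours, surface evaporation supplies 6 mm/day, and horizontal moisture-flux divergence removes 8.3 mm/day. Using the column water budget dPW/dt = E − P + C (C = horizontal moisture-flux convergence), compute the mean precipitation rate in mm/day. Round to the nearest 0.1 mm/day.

P ≈ 15.3 mm/day

dPW/dt = (37.0 − 41.4) mm / (6/24 day) = -17.600 mm/day.
P = E + C − dPW/dt = 6 + (-8.3) − (-17.600) = 15.3 mm/day.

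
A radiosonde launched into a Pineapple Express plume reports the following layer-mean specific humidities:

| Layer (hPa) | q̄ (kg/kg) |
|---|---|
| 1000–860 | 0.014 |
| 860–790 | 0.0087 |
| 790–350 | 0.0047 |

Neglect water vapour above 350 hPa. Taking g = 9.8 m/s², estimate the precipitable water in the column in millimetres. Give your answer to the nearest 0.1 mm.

Precipitable water is the column-integrated vapour mass per unit area: PW = (1/g) Σ q̄ Δp, with q in kg/kg and Δp in Pa (1 kg/m² of water = 1 mm).
Layer 1000–860 hPa: Δp = 140 hPa = 14000 Pa, q̄ = 0.014 kg/kg → 0.014 × 14000 / 9.8 = 20.00 mm
Layer 860–790 hPa: Δp = 70 hPa = 7000 Pa, q̄ = 0.0087 kg/kg → 0.0087 × 7000 / 9.8 = 6.21 mm
Layer 790–350 hPa: Δp = 440 hPa = 44000 Pa, q̄ = 0.0047 kg/kg → 0.0047 × 44000 / 9.8 = 21.10 mm
PW = 20.00 + 6.21 + 21.10 = 47.31 ≈ 47.3 mm.

PW ≈ 47.3 mm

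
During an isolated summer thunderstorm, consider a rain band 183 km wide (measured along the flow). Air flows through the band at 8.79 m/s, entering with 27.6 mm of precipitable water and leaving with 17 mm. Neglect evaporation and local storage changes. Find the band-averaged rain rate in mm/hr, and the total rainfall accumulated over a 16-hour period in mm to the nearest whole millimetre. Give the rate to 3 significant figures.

R ≈ 1.83 mm/hr; total ≈ 29 mm

Column moisture flux per unit crosswind length is F = V × PW.
Inflow: F_in = 8.79 × 27.6 = 242.604 mm·m/s
Outflow: F_out = 8.79 × 17 = 149.43 mm·m/s
Steady-state rate R = (F_in − F_out)/L = (242.604 − 149.43) / 183000 m = 5.091e-04 mm/s.
R = 5.091e-04 × 3600 = 1.83 mm/hr.
Over 16 h: total = 1.83 × 16 = 29.28 ≈ 29 mm.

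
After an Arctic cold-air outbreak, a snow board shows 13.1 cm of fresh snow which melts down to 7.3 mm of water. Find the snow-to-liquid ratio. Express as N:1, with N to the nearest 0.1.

ratio ≈ 17.9

Ratio = snow depth / SWE = 131 mm / 7.3 mm = 17.9, i.e. 17.9:1.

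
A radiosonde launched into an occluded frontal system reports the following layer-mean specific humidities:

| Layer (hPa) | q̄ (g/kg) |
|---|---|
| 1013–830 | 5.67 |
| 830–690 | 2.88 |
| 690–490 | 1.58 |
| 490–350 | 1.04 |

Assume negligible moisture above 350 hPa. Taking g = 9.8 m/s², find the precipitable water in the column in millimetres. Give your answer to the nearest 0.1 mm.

Precipitable water is the column-integrated vapour mass per unit area: PW = (1/g) Σ q̄ Δp, with q in kg/kg and Δp in Pa (1 kg/m² of water = 1 mm).
Layer 1013–830 hPa: Δp = 183 hPa = 18300 Pa, q̄ = 0.00567 kg/kg → 0.00567 × 18300 / 9.8 = 10.59 mm
Layer 830–690 hPa: Δp = 140 hPa = 14000 Pa, q̄ = 0.00288 kg/kg → 0.00288 × 14000 / 9.8 = 4.11 mm
Layer 690–490 hPa: Δp = 200 hPa = 20000 Pa, q̄ = 0.00158 kg/kg → 0.00158 × 20000 / 9.8 = 3.22 mm
Layer 490–350 hPa: Δp = 140 hPa = 14000 Pa, q̄ = 0.00104 kg/kg → 0.00104 × 14000 / 9.8 = 1.49 mm
PW = 10.59 + 4.11 + 3.22 + 1.49 = 19.41 ≈ 19.4 mm.

PW ≈ 19.4 mm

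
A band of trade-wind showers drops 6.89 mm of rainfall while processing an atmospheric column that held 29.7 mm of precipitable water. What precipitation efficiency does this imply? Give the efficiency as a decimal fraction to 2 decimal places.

ε = rainfall / PW = 6.89 / 29.7 = 0.23.

ε ≈ 0.23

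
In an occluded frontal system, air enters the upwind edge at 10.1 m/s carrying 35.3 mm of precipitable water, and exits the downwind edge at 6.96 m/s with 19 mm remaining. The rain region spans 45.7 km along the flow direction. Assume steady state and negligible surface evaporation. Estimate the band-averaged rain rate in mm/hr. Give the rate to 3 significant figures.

Column moisture flux per unit crosswind length is F = V × PW.
Inflow: F_in = 10.1 × 35.3 = 356.53 mm·m/s
Outflow: F_out = 6.96 × 19 = 132.24 mm·m/s
Steady-state rate R = (F_in − F_out)/L = (356.53 − 132.24) / 45700 m = 4.908e-03 mm/s.
R = 4.908e-03 × 3600 = 17.7 mm/hr.

R ≈ 17.7 mm/hr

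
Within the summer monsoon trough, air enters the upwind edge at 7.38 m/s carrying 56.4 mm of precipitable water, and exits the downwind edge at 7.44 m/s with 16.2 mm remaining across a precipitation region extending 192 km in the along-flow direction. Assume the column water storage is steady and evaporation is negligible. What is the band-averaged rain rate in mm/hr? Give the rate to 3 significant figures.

R ≈ 5.54 mm/hr

Column moisture flux per unit crosswind length is F = V × PW.
Inflow: F_in = 7.38 × 56.4 = 416.232 mm·m/s
Outflow: F_out = 7.44 × 16.2 = 120.528 mm·m/s
Steady-state rate R = (F_in − F_out)/L = (416.232 − 120.528) / 192000 m = 1.540e-03 mm/s.
R = 1.540e-03 × 3600 = 5.54 mm/hr.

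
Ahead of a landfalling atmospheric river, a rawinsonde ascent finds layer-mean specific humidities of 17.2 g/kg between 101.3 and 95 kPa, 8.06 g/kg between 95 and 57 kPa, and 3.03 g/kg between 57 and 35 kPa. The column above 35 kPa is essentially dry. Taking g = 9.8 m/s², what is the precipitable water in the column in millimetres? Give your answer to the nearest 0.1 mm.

Precipitable water is the column-integrated vapour mass per unit area: PW = (1/g) Σ q̄ Δp, with q in kg/kg and Δp in Pa (1 kg/m² of water = 1 mm).
Layer 101.3–95 kPa: Δp = 63 hPa = 6300 Pa, q̄ = 0.0172 kg/kg → 0.0172 × 6300 / 9.8 = 11.06 mm
Layer 95–57 kPa: Δp = 380 hPa = 38000 Pa, q̄ = 0.00806 kg/kg → 0.00806 × 38000 / 9.8 = 31.25 mm
Layer 57–35 kPa: Δp = 220 hPa = 22000 Pa, q̄ = 0.00303 kg/kg → 0.00303 × 22000 / 9.8 = 6.80 mm
PW = 11.06 + 31.25 + 6.80 = 49.11 ≈ 49.1 mm.

PW ≈ 49.1 mm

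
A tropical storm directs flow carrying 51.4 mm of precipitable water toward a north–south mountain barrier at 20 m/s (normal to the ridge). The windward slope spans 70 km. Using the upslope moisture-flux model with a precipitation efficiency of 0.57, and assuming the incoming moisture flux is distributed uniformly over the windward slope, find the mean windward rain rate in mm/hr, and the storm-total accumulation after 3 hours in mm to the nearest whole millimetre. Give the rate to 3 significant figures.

R ≈ 30.1 mm/hr; total ≈ 90 mm

Incoming column moisture flux per unit ridge length: F = V × PW = 20 × 51.4 = 1028 mm·m/s.
Spread over the 70 km slope with efficiency ε = 0.57: R = ε·F/W = 0.57 × 1028 / 70000 m = 8.371e-03 mm/s.
R = 8.371e-03 × 3600 = 30.1 mm/hr.
Over 3 h: total = 30.1 × 3 = 90.3 ≈ 90 mm.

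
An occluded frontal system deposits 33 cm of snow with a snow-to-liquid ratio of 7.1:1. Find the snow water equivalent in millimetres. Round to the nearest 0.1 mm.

SWE ≈ 46.5 mm

SWE = snow depth / ratio = 33 cm / 7.1 = 4.648 cm = 46.5 mm.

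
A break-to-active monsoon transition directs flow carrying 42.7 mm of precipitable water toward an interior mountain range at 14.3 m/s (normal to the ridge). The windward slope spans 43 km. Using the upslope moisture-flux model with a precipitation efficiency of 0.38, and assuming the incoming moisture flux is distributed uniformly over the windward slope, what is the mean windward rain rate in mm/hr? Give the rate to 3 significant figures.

Incoming column moisture flux per unit ridge length: F = V × PW = 14.3 × 42.7 = 610.61 mm·m/s.
Spread over the 43 km slope with efficiency ε = 0.38: R = ε·F/W = 0.38 × 610.61 / 43000 m = 5.396e-03 mm/s.
R = 5.396e-03 × 3600 = 19.4 mm/hr.

R ≈ 19.4 mm/hr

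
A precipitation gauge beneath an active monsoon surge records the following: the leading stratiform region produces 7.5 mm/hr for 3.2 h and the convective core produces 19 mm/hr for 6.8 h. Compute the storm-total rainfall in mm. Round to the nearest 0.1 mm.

total ≈ 153.2 mm

Total = Σ Rᵢ Δtᵢ = 7.5 × 3.2 + 19 × 6.8
      = 24 + 129.2 = 153.2 mm.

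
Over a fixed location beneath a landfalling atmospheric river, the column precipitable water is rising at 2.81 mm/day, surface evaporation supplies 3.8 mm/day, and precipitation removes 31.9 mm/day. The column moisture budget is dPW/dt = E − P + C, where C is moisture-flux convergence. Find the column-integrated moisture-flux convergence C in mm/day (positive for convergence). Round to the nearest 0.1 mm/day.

dPW/dt = +2.81 mm/day.
C = dPW/dt − E + P = (+2.81) − 3.8 + 31.9 = 30.9 mm/day.

C ≈ 30.9 mm/day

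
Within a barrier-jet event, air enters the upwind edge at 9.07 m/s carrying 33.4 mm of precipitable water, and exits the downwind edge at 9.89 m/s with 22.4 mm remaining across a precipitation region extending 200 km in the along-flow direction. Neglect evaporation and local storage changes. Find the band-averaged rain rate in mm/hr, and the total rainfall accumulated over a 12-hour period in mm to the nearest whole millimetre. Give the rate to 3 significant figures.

R ≈ 1.47 mm/hr; total ≈ 18 mm

Column moisture flux per unit crosswind length is F = V × PW.
Inflow: F_in = 9.07 × 33.4 = 302.938 mm·m/s
Outflow: F_out = 9.89 × 22.4 = 221.536 mm·m/s
Steady-state rate R = (F_in − F_out)/L = (302.938 − 221.536) / 200000 m = 4.070e-04 mm/s.
R = 4.070e-04 × 3600 = 1.47 mm/hr.
Over 12 h: total = 1.47 × 12 = 17.64 ≈ 18 mm.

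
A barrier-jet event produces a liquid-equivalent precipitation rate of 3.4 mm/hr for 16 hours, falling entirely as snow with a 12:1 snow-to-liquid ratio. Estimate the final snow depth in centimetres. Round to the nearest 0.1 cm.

Liquid-equivalent depth = 3.4 × 16 = 54.4 mm.
Snow depth = 54.4 mm × 12 = 652.8 mm = 65.3 cm.

snow depth ≈ 65.3 cm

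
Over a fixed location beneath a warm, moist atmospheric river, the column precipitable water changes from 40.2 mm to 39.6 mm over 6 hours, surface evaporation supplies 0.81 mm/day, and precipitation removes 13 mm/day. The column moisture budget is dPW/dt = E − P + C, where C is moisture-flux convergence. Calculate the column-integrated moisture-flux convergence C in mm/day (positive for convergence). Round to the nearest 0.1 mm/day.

dPW/dt = (39.6 − 40.2) mm / (6/24 day) = -2.400 mm/day.
C = dPW/dt − E + P = (-2.400) − 0.81 + 13 = 9.8 mm/day.

C ≈ 9.8 mm/day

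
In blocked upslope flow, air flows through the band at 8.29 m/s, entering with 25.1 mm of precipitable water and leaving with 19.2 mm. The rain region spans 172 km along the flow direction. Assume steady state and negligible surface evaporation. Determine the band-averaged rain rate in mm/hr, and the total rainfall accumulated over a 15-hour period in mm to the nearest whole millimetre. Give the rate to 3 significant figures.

Column moisture flux per unit crosswind length is F = V × PW.
Inflow: F_in = 8.29 × 25.1 = 208.079 mm·m/s
Outflow: F_out = 8.29 × 19.2 = 159.168 mm·m/s
Steady-state rate R = (F_in − F_out)/L = (208.079 − 159.168) / 172000 m = 2.844e-04 mm/s.
R = 2.844e-04 × 3600 = 1.02 mm/hr.
Over 15 h: total = 1.02 × 15 = 15.3 ≈ 15 mm.

R ≈ 1.02 mm/hr; total ≈ 15 mm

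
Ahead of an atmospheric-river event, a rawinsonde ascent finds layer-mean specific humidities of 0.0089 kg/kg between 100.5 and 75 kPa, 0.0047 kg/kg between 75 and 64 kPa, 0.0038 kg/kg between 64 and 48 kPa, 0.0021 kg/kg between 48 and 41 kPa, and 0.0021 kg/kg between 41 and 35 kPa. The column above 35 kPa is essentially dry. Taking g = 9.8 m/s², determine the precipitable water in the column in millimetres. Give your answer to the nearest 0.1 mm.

Precipitable water is the column-integrated vapour mass per unit area: PW = (1/g) Σ q̄ Δp, with q in kg/kg and Δp in Pa (1 kg/m² of water = 1 mm).
Layer 100.5–75 kPa: Δp = 255 hPa = 25500 Pa, q̄ = 0.0089 kg/kg → 0.0089 × 25500 / 9.8 = 23.16 mm
Layer 75–64 kPa: Δp = 110 hPa = 11000 Pa, q̄ = 0.0047 kg/kg → 0.0047 × 11000 / 9.8 = 5.28 mm
Layer 64–48 kPa: Δp = 160 hPa = 16000 Pa, q̄ = 0.0038 kg/kg → 0.0038 × 16000 / 9.8 = 6.20 mm
Layer 48–41 kPa: Δp = 70 hPa = 7000 Pa, q̄ = 0.0021 kg/kg → 0.0021 × 7000 / 9.8 = 1.50 mm
Layer 41–35 kPa: Δp = 60 hPa = 6000 Pa, q̄ = 0.0021 kg/kg → 0.0021 × 6000 / 9.8 = 1.29 mm
PW = 23.16 + 5.28 + 6.20 + 1.50 + 1.29 = 37.43 ≈ 37.4 mm.

PW ≈ 37.4 mm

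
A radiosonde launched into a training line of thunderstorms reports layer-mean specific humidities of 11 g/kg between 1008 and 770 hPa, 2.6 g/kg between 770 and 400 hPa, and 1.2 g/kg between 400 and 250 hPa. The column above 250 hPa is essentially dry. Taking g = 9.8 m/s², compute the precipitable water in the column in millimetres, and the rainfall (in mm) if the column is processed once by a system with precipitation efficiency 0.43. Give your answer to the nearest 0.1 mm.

PW ≈ 38.4 mm; rainfall ≈ 16.5 mm

Precipitable water is the column-integrated vapour mass per unit area: PW = (1/g) Σ q̄ Δp, with q in kg/kg and Δp in Pa (1 kg/m² of water = 1 mm).
Layer 1008–770 hPa: Δp = 238 hPa = 23800 Pa, q̄ = 0.011 kg/kg → 0.011 × 23800 / 9.8 = 26.71 mm
Layer 770–400 hPa: Δp = 370 hPa = 37000 Pa, q̄ = 0.0026 kg/kg → 0.0026 × 37000 / 9.8 = 9.82 mm
Layer 400–250 hPa: Δp = 150 hPa = 15000 Pa, q̄ = 0.0012 kg/kg → 0.0012 × 15000 / 9.8 = 1.84 mm
PW = 26.71 + 9.82 + 1.84 = 38.37 ≈ 38.4 mm.
Rainfall = ε × PW = 0.43 × 38.4 = 16.5 mm.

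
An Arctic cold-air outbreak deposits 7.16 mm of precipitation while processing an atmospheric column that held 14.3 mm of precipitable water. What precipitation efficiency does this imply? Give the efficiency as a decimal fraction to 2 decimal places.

ε ≈ 0.50

ε = precipitation / PW = 7.16 / 14.3 = 0.50.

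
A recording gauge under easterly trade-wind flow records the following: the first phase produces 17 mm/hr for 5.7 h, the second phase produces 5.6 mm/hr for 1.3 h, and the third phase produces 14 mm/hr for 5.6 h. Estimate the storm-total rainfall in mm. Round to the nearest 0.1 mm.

total ≈ 182.6 mm

Total = Σ Rᵢ Δtᵢ = 17 × 5.7 + 5.6 × 1.3 + 14 × 5.6
      = 96.9 + 7.28 + 78.4 = 182.6 mm.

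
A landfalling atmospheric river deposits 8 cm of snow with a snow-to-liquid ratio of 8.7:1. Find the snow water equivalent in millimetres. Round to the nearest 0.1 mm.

SWE ≈ 9.2 mm

SWE = snow depth / ratio = 8 cm / 8.7 = 0.920 cm = 9.2 mm.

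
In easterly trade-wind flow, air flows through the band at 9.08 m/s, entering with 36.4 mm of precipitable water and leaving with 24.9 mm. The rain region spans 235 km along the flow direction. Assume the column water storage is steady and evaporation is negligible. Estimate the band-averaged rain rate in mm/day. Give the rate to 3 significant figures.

Column moisture flux per unit crosswind length is F = V × PW.
Inflow: F_in = 9.08 × 36.4 = 330.512 mm·m/s
Outflow: F_out = 9.08 × 24.9 = 226.092 mm·m/s
Steady-state rate R = (F_in − F_out)/L = (330.512 − 226.092) / 235000 m = 4.443e-04 mm/s.
R = 4.443e-04 × 3600 × 24 = 38.4 mm/day.

R ≈ 38.4 mm/day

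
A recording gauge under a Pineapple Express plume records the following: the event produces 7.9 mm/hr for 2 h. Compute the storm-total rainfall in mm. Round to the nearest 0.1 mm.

Total = Σ Rᵢ Δtᵢ = 7.9 × 2
      = 15.8 = 15.8 mm.

total ≈ 15.8 mm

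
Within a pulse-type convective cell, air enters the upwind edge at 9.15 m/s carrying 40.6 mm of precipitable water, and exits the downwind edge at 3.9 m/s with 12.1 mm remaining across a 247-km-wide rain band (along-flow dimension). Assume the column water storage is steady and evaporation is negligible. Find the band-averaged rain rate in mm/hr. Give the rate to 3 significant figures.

Column moisture flux per unit crosswind length is F = V × PW.
Inflow: F_in = 9.15 × 40.6 = 371.49 mm·m/s
Outflow: F_out = 3.9 × 12.1 = 47.19 mm·m/s
Steady-state rate R = (F_in − F_out)/L = (371.49 − 47.19) / 247000 m = 1.313e-03 mm/s.
R = 1.313e-03 × 3600 = 4.73 mm/hr.

R ≈ 4.73 mm/hr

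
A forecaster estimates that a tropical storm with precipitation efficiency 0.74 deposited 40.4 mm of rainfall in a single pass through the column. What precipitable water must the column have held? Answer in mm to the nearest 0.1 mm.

PW ≈ 54.6 mm

PW = rainfall / ε = 40.4 / 0.74 = 54.6 mm.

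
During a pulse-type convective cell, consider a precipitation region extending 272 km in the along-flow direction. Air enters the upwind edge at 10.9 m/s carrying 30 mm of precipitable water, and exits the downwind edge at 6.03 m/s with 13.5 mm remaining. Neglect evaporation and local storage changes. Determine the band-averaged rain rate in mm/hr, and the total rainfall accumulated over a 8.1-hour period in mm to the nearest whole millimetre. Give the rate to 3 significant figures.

R ≈ 3.25 mm/hr; total ≈ 26 mm

Column moisture flux per unit crosswind length is F = V × PW.
Inflow: F_in = 10.9 × 30 = 327 mm·m/s
Outflow: F_out = 6.03 × 13.5 = 81.405 mm·m/s
Steady-state rate R = (F_in − F_out)/L = (327 − 81.405) / 272000 m = 9.029e-04 mm/s.
R = 9.029e-04 × 3600 = 3.25 mm/hr.
Over 8.1 h: total = 3.25 × 8.1 = 26.325 ≈ 26 mm.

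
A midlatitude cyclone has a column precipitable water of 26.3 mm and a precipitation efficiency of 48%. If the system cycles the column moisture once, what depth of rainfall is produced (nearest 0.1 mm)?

rainfall ≈ 12.6 mm

Rainfall = ε × PW = 0.48 × 26.3 = 12.6 mm.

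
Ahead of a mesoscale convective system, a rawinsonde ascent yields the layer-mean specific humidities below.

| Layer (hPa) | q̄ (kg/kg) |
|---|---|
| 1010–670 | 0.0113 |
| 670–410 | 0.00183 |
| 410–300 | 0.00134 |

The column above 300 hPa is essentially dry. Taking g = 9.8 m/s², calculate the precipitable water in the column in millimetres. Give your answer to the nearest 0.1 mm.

PW ≈ 45.6 mm

Precipitable water is the column-integrated vapour mass per unit area: PW = (1/g) Σ q̄ Δp, with q in kg/kg and Δp in Pa (1 kg/m² of water = 1 mm).
Layer 1010–670 hPa: Δp = 340 hPa = 34000 Pa, q̄ = 0.0113 kg/kg → 0.0113 × 34000 / 9.8 = 39.20 mm
Layer 670–410 hPa: Δp = 260 hPa = 26000 Pa, q̄ = 0.00183 kg/kg → 0.00183 × 26000 / 9.8 = 4.86 mm
Layer 410–300 hPa: Δp = 110 hPa = 11000 Pa, q̄ = 0.00134 kg/kg → 0.00134 × 11000 / 9.8 = 1.50 mm
PW = 39.20 + 4.86 + 1.50 = 45.56 ≈ 45.6 mm.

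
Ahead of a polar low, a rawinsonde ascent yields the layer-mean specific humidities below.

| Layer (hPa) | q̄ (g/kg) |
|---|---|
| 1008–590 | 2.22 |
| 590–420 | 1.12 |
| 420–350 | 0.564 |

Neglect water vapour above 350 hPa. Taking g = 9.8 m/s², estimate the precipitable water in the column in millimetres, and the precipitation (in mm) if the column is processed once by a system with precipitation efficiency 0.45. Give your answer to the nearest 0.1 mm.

PW ≈ 11.8 mm; precipitation ≈ 5.3 mm

Precipitable water is the column-integrated vapour mass per unit area: PW = (1/g) Σ q̄ Δp, with q in kg/kg and Δp in Pa (1 kg/m² of water = 1 mm).
Layer 1008–590 hPa: Δp = 418 hPa = 41800 Pa, q̄ = 0.00222 kg/kg → 0.00222 × 41800 / 9.8 = 9.47 mm
Layer 590–420 hPa: Δp = 170 hPa = 17000 Pa, q̄ = 0.00112 kg/kg → 0.00112 × 17000 / 9.8 = 1.94 mm
Layer 420–350 hPa: Δp = 70 hPa = 7000 Pa, q̄ = 0.000564 kg/kg → 0.000564 × 7000 / 9.8 = 0.40 mm
PW = 9.47 + 1.94 + 0.40 = 11.81 ≈ 11.8 mm.
Precipitation = ε × PW = 0.45 × 11.8 = 5.3 mm.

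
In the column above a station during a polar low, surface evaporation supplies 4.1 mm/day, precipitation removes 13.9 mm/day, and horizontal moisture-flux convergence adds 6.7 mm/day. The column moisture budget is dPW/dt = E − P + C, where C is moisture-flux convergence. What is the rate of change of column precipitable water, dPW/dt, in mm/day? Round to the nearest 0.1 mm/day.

dPW/dt = E − P + C = 4.1 − 13.9 + (6.7) = -3.1 mm/day.

dPW/dt ≈ -3.1 mm/day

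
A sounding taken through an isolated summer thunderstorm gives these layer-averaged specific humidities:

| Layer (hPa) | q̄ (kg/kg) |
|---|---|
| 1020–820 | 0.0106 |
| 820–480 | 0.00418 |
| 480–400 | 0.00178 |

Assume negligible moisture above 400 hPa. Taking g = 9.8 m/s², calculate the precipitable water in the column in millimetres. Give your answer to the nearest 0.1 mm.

Precipitable water is the column-integrated vapour mass per unit area: PW = (1/g) Σ q̄ Δp, with q in kg/kg and Δp in Pa (1 kg/m² of water = 1 mm).
Layer 1020–820 hPa: Δp = 200 hPa = 20000 Pa, q̄ = 0.0106 kg/kg → 0.0106 × 20000 / 9.8 = 21.63 mm
Layer 820–480 hPa: Δp = 340 hPa = 34000 Pa, q̄ = 0.00418 kg/kg → 0.00418 × 34000 / 9.8 = 14.50 mm
Layer 480–400 hPa: Δp = 80 hPa = 8000 Pa, q̄ = 0.00178 kg/kg → 0.00178 × 8000 / 9.8 = 1.45 mm
PW = 21.63 + 14.50 + 1.45 = 37.58 ≈ 37.6 mm.

PW ≈ 37.6 mm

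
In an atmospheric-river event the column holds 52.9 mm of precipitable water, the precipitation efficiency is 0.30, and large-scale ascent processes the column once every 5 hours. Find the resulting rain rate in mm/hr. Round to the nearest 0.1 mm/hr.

R ≈ 3.2 mm/hr

Each overturning extracts ε × PW = 0.30 × 52.9 = 15.87 mm.
Rate = ε·PW / τ = 15.87 / 5 h = 3.2 mm/hr.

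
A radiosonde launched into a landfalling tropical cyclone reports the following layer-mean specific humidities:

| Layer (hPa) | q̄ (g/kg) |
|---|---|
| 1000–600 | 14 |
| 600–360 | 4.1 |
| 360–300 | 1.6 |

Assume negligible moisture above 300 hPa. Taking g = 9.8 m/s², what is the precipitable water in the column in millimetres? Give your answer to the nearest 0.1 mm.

PW ≈ 68.2 mm

Precipitable water is the column-integrated vapour mass per unit area: PW = (1/g) Σ q̄ Δp, with q in kg/kg and Δp in Pa (1 kg/m² of water = 1 mm).
Layer 1000–600 hPa: Δp = 400 hPa = 40000 Pa, q̄ = 0.014 kg/kg → 0.014 × 40000 / 9.8 = 57.14 mm
Layer 600–360 hPa: Δp = 240 hPa = 24000 Pa, q̄ = 0.0041 kg/kg → 0.0041 × 24000 / 9.8 = 10.04 mm
Layer 360–300 hPa: Δp = 60 hPa = 6000 Pa, q̄ = 0.0016 kg/kg → 0.0016 × 6000 / 9.8 = 0.98 mm
PW = 57.14 + 10.04 + 0.98 = 68.16 ≈ 68.2 mm.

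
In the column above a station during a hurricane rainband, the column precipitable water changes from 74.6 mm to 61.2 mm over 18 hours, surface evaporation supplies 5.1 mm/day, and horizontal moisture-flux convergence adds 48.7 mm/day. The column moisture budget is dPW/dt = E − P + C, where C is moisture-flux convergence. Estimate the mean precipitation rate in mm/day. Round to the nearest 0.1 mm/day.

dPW/dt = (61.2 − 74.6) mm / (18/24 day) = -17.867 mm/day.
P = E + C − dPW/dt = 5.1 + (48.7) − (-17.867) = 71.7 mm/day.

P ≈ 71.7 mm/day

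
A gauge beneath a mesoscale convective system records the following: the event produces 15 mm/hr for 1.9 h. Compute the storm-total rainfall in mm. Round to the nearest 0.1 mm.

Total = Σ Rᵢ Δtᵢ = 15 × 1.9
      = 28.5 = 28.5 mm.

total ≈ 28.5 mm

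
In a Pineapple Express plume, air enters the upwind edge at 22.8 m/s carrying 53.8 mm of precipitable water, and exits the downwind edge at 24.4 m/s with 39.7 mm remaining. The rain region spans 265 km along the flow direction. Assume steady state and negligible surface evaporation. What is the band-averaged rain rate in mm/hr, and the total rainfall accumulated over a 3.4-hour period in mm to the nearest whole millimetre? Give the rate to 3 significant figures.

Column moisture flux per unit crosswind length is F = V × PW.
Inflow: F_in = 22.8 × 53.8 = 1226.64 mm·m/s
Outflow: F_out = 24.4 × 39.7 = 968.68 mm·m/s
Steady-state rate R = (F_in − F_out)/L = (1226.64 − 968.68) / 265000 m = 9.734e-04 mm/s.
R = 9.734e-04 × 3600 = 3.50 mm/hr.
Over 3.4 h: total = 3.50 × 3.4 = 11.9 ≈ 12 mm.

R ≈ 3.50 mm/hr; total ≈ 12 mm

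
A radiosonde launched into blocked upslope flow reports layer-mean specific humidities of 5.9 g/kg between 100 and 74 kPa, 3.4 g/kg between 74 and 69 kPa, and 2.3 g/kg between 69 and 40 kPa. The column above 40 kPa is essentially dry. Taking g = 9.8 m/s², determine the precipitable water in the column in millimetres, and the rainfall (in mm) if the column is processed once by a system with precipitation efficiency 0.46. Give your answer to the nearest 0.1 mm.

Precipitable water is the column-integrated vapour mass per unit area: PW = (1/g) Σ q̄ Δp, with q in kg/kg and Δp in Pa (1 kg/m² of water = 1 mm).
Layer 100–74 kPa: Δp = 260 hPa = 26000 Pa, q̄ = 0.0059 kg/kg → 0.0059 × 26000 / 9.8 = 15.65 mm
Layer 74–69 kPa: Δp = 50 hPa = 5000 Pa, q̄ = 0.0034 kg/kg → 0.0034 × 5000 / 9.8 = 1.73 mm
Layer 69–40 kPa: Δp = 290 hPa = 29000 Pa, q̄ = 0.0023 kg/kg → 0.0023 × 29000 / 9.8 = 6.81 mm
PW = 15.65 + 1.73 + 6.81 = 24.19 ≈ 24.2 mm.
Rainfall = ε × PW = 0.46 × 24.2 = 11.1 mm.

PW ≈ 24.2 mm; rainfall ≈ 11.1 mm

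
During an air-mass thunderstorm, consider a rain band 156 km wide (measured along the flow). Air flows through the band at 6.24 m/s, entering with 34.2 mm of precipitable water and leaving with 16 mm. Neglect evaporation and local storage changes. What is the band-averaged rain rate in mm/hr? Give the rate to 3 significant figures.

R ≈ 2.62 mm/hr

Column moisture flux per unit crosswind length is F = V × PW.
Inflow: F_in = 6.24 × 34.2 = 213.408 mm·m/s
Outflow: F_out = 6.24 × 16 = 99.84 mm·m/s
Steady-state rate R = (F_in − F_out)/L = (213.408 − 99.84) / 156000 m = 7.280e-04 mm/s.
R = 7.280e-04 × 3600 = 2.62 mm/hr.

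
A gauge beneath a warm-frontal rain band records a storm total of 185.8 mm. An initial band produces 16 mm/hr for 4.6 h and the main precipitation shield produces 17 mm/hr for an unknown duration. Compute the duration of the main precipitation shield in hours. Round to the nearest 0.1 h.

Known phases: 16 × 4.6 = 73.6 mm.
Remaining depth = 185.8 − 73.6 = 112.2 mm.
Duration = 112.2 / 17 = 6.6 h.

duration ≈ 6.6 h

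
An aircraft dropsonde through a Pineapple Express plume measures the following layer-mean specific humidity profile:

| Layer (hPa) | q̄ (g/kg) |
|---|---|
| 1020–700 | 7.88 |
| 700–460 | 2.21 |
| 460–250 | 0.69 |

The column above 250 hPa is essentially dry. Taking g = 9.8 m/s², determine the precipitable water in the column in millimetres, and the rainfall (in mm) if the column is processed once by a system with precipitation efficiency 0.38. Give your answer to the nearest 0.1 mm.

PW ≈ 32.6 mm; rainfall ≈ 12.4 mm

Precipitable water is the column-integrated vapour mass per unit area: PW = (1/g) Σ q̄ Δp, with q in kg/kg and Δp in Pa (1 kg/m² of water = 1 mm).
Layer 1020–700 hPa: Δp = 320 hPa = 32000 Pa, q̄ = 0.00788 kg/kg → 0.00788 × 32000 / 9.8 = 25.73 mm
Layer 700–460 hPa: Δp = 240 hPa = 24000 Pa, q̄ = 0.00221 kg/kg → 0.00221 × 24000 / 9.8 = 5.41 mm
Layer 460–250 hPa: Δp = 210 hPa = 21000 Pa, q̄ = 0.00069 kg/kg → 0.00069 × 21000 / 9.8 = 1.48 mm
PW = 25.73 + 5.41 + 1.48 = 32.62 ≈ 32.6 mm.
Rainfall = ε × PW = 0.38 × 32.6 = 12.4 mm.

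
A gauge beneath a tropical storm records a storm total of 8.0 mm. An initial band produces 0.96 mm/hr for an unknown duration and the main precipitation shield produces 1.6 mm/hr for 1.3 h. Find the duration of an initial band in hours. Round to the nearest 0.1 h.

duration ≈ 6.2 h

Known phases: 1.6 × 1.3 = 2.08 mm.
Remaining depth = 8.0 − 2.08 = 5.92 mm.
Duration = 5.92 / 0.96 = 6.2 h.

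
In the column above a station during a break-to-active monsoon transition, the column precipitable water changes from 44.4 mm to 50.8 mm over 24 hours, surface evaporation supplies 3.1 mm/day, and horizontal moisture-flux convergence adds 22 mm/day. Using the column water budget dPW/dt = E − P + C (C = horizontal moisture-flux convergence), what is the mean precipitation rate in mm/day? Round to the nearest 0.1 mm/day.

dPW/dt = (50.8 − 44.4) mm / (24/24 day) = +6.400 mm/day.
P = E + C − dPW/dt = 3.1 + (22) − (+6.400) = 18.7 mm/day.

P ≈ 18.7 mm/day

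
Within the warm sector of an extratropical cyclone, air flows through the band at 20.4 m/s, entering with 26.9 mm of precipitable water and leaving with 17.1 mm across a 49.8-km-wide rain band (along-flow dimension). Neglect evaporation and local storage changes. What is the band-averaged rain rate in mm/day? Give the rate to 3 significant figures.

R ≈ 347 mm/day

Column moisture flux per unit crosswind length is F = V × PW.
Inflow: F_in = 20.4 × 26.9 = 548.76 mm·m/s
Outflow: F_out = 20.4 × 17.1 = 348.84 mm·m/s
Steady-state rate R = (F_in − F_out)/L = (548.76 − 348.84) / 49800 m = 4.014e-03 mm/s.
R = 4.014e-03 × 3600 × 24 = 347 mm/day.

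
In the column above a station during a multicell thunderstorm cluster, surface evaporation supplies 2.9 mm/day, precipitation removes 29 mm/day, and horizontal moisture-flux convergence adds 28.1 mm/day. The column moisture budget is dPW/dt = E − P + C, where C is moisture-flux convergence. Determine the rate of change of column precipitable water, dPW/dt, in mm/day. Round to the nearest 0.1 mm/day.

dPW/dt ≈ 2.0 mm/day

dPW/dt = E − P + C = 2.9 − 29 + (28.1) = 2.0 mm/day.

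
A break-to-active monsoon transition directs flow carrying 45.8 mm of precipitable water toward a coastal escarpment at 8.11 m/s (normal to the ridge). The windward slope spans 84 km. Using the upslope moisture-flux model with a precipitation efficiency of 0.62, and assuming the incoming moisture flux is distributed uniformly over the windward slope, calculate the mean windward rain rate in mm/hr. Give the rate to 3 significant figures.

Incoming column moisture flux per unit ridge length: F = V × PW = 8.11 × 45.8 = 371.438 mm·m/s.
Spread over the 84 km slope with efficiency ε = 0.62: R = ε·F/W = 0.62 × 371.438 / 84000 m = 2.742e-03 mm/s.
R = 2.742e-03 × 3600 = 9.87 mm/hr.

R ≈ 9.87 mm/hr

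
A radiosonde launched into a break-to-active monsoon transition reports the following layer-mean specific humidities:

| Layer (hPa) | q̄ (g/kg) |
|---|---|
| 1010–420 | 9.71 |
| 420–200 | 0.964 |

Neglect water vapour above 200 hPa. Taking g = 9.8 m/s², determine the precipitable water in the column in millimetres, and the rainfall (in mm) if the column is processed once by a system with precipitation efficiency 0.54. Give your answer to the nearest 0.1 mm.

Precipitable water is the column-integrated vapour mass per unit area: PW = (1/g) Σ q̄ Δp, with q in kg/kg and Δp in Pa (1 kg/m² of water = 1 mm).
Layer 1010–420 hPa: Δp = 590 hPa = 59000 Pa, q̄ = 0.00971 kg/kg → 0.00971 × 59000 / 9.8 = 58.46 mm
Layer 420–200 hPa: Δp = 220 hPa = 22000 Pa, q̄ = 0.000964 kg/kg → 0.000964 × 22000 / 9.8 = 2.16 mm
PW = 58.46 + 2.16 = 60.62 ≈ 60.6 mm.
Rainfall = ε × PW = 0.54 × 60.6 = 32.7 mm.

PW ≈ 60.6 mm; rainfall ≈ 32.7 mm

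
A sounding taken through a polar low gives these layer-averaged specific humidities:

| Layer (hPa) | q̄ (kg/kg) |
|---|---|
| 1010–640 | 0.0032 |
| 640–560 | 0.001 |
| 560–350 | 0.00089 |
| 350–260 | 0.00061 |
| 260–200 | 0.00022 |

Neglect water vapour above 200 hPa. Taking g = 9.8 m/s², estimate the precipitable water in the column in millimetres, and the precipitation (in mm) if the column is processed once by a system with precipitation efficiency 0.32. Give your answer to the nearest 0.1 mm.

Precipitable water is the column-integrated vapour mass per unit area: PW = (1/g) Σ q̄ Δp, with q in kg/kg and Δp in Pa (1 kg/m² of water = 1 mm).
Layer 1010–640 hPa: Δp = 370 hPa = 37000 Pa, q̄ = 0.0032 kg/kg → 0.0032 × 37000 / 9.8 = 12.08 mm
Layer 640–560 hPa: Δp = 80 hPa = 8000 Pa, q̄ = 0.001 kg/kg → 0.001 × 8000 / 9.8 = 0.82 mm
Layer 560–350 hPa: Δp = 210 hPa = 21000 Pa, q̄ = 0.00089 kg/kg → 0.00089 × 21000 / 9.8 = 1.91 mm
Layer 350–260 hPa: Δp = 90 hPa = 9000 Pa, q̄ = 0.00061 kg/kg → 0.00061 × 9000 / 9.8 = 0.56 mm
Layer 260–200 hPa: Δp = 60 hPa = 6000 Pa, q̄ = 0.00022 kg/kg → 0.00022 × 6000 / 9.8 = 0.13 mm
PW = 12.08 + 0.82 + 1.91 + 0.56 + 0.13 = 15.50 ≈ 15.5 mm.
Precipitation = ε × PW = 0.32 × 15.5 = 5.0 mm.

PW ≈ 15.5 mm; precipitation ≈ 5.0 mm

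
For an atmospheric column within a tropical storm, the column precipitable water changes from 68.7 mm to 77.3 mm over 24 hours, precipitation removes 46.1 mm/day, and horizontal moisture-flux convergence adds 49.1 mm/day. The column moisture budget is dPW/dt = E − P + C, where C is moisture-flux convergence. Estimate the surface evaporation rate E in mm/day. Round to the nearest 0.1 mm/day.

dPW/dt = (77.3 − 68.7) mm / (24/24 day) = +8.600 mm/day.
E = dPW/dt + P − C = (+8.600) + 46.1 − (49.1) = 5.6 mm/day.

E ≈ 5.6 mm/day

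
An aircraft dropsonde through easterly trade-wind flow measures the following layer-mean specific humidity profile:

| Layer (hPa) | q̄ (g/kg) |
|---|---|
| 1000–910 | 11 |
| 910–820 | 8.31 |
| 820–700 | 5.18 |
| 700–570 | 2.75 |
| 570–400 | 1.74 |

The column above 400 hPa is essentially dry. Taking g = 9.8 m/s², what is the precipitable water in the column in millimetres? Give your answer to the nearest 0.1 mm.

Precipitable water is the column-integrated vapour mass per unit area: PW = (1/g) Σ q̄ Δp, with q in kg/kg and Δp in Pa (1 kg/m² of water = 1 mm).
Layer 1000–910 hPa: Δp = 90 hPa = 9000 Pa, q̄ = 0.011 kg/kg → 0.011 × 9000 / 9.8 = 10.10 mm
Layer 910–820 hPa: Δp = 90 hPa = 9000 Pa, q̄ = 0.00831 kg/kg → 0.00831 × 9000 / 9.8 = 7.63 mm
Layer 820–700 hPa: Δp = 120 hPa = 12000 Pa, q̄ = 0.00518 kg/kg → 0.00518 × 12000 / 9.8 = 6.34 mm
Layer 700–570 hPa: Δp = 130 hPa = 13000 Pa, q̄ = 0.00275 kg/kg → 0.00275 × 13000 / 9.8 = 3.65 mm
Layer 570–400 hPa: Δp = 170 hPa = 17000 Pa, q̄ = 0.00174 kg/kg → 0.00174 × 17000 / 9.8 = 3.02 mm
PW = 10.10 + 7.63 + 6.34 + 3.65 + 3.02 = 30.74 ≈ 30.7 mm.

PW ≈ 30.7 mm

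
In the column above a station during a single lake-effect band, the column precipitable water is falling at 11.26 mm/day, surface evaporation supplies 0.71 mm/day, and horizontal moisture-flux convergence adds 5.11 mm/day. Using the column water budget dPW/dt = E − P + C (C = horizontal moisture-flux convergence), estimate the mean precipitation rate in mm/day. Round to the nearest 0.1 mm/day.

dPW/dt = -11.26 mm/day.
P = E + C − dPW/dt = 0.71 + (5.11) − (-11.26) = 17.1 mm/day.

P ≈ 17.1 mm/day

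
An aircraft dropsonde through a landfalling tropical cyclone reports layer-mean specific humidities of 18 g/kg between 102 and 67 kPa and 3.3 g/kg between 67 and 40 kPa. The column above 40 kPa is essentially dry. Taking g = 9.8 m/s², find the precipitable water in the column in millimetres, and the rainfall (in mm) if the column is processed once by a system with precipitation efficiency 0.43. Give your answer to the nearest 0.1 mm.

Precipitable water is the column-integrated vapour mass per unit area: PW = (1/g) Σ q̄ Δp, with q in kg/kg and Δp in Pa (1 kg/m² of water = 1 mm).
Layer 102–67 kPa: Δp = 350 hPa = 35000 Pa, q̄ = 0.018 kg/kg → 0.018 × 35000 / 9.8 = 64.29 mm
Layer 67–40 kPa: Δp = 270 hPa = 27000 Pa, q̄ = 0.0033 kg/kg → 0.0033 × 27000 / 9.8 = 9.09 mm
PW = 64.29 + 9.09 = 73.38 ≈ 73.4 mm.
Rainfall = ε × PW = 0.43 × 73.4 = 31.6 mm.

PW ≈ 73.4 mm; rainfall ≈ 31.6 mm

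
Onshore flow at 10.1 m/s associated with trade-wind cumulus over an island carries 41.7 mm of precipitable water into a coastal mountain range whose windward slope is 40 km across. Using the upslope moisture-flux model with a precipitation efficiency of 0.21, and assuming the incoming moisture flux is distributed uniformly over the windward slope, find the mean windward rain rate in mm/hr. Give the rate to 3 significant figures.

R ≈ 7.96 mm/hr

Incoming column moisture flux per unit ridge length: F = V × PW = 10.1 × 41.7 = 421.17 mm·m/s.
Spread over the 40 km slope with efficiency ε = 0.21: R = ε·F/W = 0.21 × 421.17 / 40000 m = 2.211e-03 mm/s.
R = 2.211e-03 × 3600 = 7.96 mm/hr.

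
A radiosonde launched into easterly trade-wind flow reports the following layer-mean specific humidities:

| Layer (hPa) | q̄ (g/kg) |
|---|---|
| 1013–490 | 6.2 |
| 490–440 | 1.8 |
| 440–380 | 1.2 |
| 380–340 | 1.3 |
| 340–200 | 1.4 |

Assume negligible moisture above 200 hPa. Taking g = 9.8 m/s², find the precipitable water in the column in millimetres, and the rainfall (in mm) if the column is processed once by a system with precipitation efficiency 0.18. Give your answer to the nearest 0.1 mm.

PW ≈ 37.3 mm; rainfall ≈ 6.7 mm

Precipitable water is the column-integrated vapour mass per unit area: PW = (1/g) Σ q̄ Δp, with q in kg/kg and Δp in Pa (1 kg/m² of water = 1 mm).
Layer 1013–490 hPa: Δp = 523 hPa = 52300 Pa, q̄ = 0.0062 kg/kg → 0.0062 × 52300 / 9.8 = 33.09 mm
Layer 490–440 hPa: Δp = 50 hPa = 5000 Pa, q̄ = 0.0018 kg/kg → 0.0018 × 5000 / 9.8 = 0.92 mm
Layer 440–380 hPa: Δp = 60 hPa = 6000 Pa, q̄ = 0.0012 kg/kg → 0.0012 × 6000 / 9.8 = 0.73 mm
Layer 380–340 hPa: Δp = 40 hPa = 4000 Pa, q̄ = 0.0013 kg/kg → 0.0013 × 4000 / 9.8 = 0.53 mm
Layer 340–200 hPa: Δp = 140 hPa = 14000 Pa, q̄ = 0.0014 kg/kg → 0.0014 × 14000 / 9.8 = 2.00 mm
PW = 33.09 + 0.92 + 0.73 + 0.53 + 2.00 = 37.27 ≈ 37.3 mm.
Rainfall = ε × PW = 0.18 × 37.3 = 6.7 mm.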